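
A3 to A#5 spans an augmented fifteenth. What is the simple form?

Subtracting seven from the interval number removes an octave: 15 − 7 = 8.
That makes an augmented fifteenth a compound augmented octave — an octave plus an augmented octave.

augmented octave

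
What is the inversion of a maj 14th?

First reduce the compound major fourteenth to its simple form, a major seventh.
Inverted interval numbers add to nine, so a seventh pairs with a second (7 + 2 = 9).
And major becomes minor under inversion, so we get a minor second.

minor 2nd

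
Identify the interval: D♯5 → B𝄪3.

Descending from D#5 to B##3 is the same interval as ascending B##3 to D#5.
B to D spans three letter names (B-C-D), plus an octave, so the interval is some kind of tenth.
A major tenth would be 16 semitones; B##3 to D#5 is 14, two semitones narrower, so the interval is diminished.
(Equivalently, a compound diminished third: a diminished third plus an octave.)

diminished 10th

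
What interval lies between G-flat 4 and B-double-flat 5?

minor tenth

G to B spans three letter names (G-A-B), plus an octave: a tenth.
At 15 semitones, Gb4→Bbb5 falls one short of a major tenth: minor.
(Equivalently, a compound minor third: a minor third plus an octave.)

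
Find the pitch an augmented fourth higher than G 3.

The fourth takes the letter from G up to C.
An augmented fourth spans 6 semitones, so from G3 the target pitch is C#4.

C sharp 4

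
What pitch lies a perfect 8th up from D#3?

The letter stays D (same as the start), shifted an octave up.
A perfect octave spans 12 semitones, so from D#3 the target pitch is D#4.

D#4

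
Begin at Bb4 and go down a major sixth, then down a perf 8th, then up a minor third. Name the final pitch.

Fb3

A major sixth down from Bb4 is Db4.
Db4 down a perfect octave → Db3 (12 semitones).
Up a minor third from Db3: Fb3 (3 semitones up).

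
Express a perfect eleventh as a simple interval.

Take out an octave (7 from the number): 11 − 7 = 4.
Quality carries through unchanged, so the simple form is a perfect fourth.

perfect 4th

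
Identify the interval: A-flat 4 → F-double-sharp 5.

doubly augmented 6th

A to F spans six letter names (A-B-C-D-E-F), so the interval is some kind of sixth.
The major sixth is 9 semitones; here we have 11, two semitones wider: doubly augmented.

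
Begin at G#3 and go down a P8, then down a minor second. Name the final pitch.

A perfect octave down from G#3 is G#2.
A minor second down from G#2 is F##2.

F##2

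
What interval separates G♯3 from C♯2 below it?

P12

Descending from G#3 to C#2 is the same interval as ascending C#2 to G#3.
C to G spans five letter names (C-D-E-F-G), plus an octave, so the interval is some kind of twelfth.
The perfect twelfth spans 19 semitones, and C#2 to G#3 is exactly 19 semitones — so this is a perfect twelfth.
(Equivalently, a compound perfect fifth: a perfect fifth plus an octave.)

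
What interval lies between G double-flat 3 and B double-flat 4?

M10

G to B spans three letter names (G-A-B), plus an octave — that makes it a tenth of some quality.
Counting semitones, Gbb3→Bbb4 is 16, which is the major tenth.
(Equivalently, a compound major third: a major third plus an octave.)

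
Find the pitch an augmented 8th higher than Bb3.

The letter stays B (same as the start), shifted an octave up.
An augmented octave spans 13 semitones, so from Bb3 the target pitch is B4.

B4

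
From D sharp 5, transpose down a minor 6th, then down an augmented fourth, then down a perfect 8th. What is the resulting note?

Down a minor sixth from D#5: F##4 (8 semitones down).
An augmented fourth down from F##4 is C#4.
Down a perfect octave from C#4: C#3 (12 semitones down).

C sharp 3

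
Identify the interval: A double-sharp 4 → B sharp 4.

A to B spans two letter names (A-B), so the interval is some kind of second.
A##4 to B#4 is 1 semitone, a half step short of the major second (2), so this is minor.

minor second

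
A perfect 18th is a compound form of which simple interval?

perfect fourth

Subtracting seven from the interval number removes an octave: 18 − 14 = 4.
That makes a perfect eighteenth a compound perfect fourth — 2 octaves plus a perfect fourth.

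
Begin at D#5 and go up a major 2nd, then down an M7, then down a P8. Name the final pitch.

F#3

Up a major second from D#5: E#5 (2 semitones up).
A major seventh down from E#5 is F#4.
Down a perfect octave from F#4: F#3 (12 semitones down).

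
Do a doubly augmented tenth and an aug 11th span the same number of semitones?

A doubly augmented tenth = 18 semitones = an augmented eleventh; enharmonically equal.

Yes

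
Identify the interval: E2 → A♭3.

diminished eleventh

E to A spans four letter names (E-F-G-A), plus an octave: an eleventh.
The perfect eleventh is 17 semitones; here we have 16, one semitone narrower: diminished.
(Equivalently, a compound diminished fourth: a diminished fourth plus an octave.)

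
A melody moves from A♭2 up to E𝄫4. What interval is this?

diminished twelfth

A to E spans five letter names (A-B-C-D-E), plus an octave — that makes it a twelfth of some quality.
Ab2 to Ebb4 spans 18 semitones — one semitone narrower than the perfect twelfth (19) — giving a diminished twelfth.
(Equivalently, a compound diminished fifth: a diminished fifth plus an octave.)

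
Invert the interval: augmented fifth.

Inverted interval numbers add to nine, so a fifth pairs with a fourth (5 + 4 = 9).
And augmented becomes diminished under inversion, so we get a diminished fourth.

diminished 4th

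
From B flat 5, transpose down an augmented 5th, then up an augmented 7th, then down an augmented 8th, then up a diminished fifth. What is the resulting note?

A double-flat 5

Down an augmented fifth from Bb5: Ebb5 (8 semitones down).
An augmented seventh up from Ebb5 is D6.
An augmented octave down from D6 is Db5.
Db5 up a diminished fifth → Abb5 (6 semitones).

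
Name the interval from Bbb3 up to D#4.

B to D spans three letter names (B-C-D): a third.
The major third is 4 semitones; here we have 6, two semitones wider: doubly augmented.

AA3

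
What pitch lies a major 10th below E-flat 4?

C-flat 3

Counting three letter names plus an octave down from E lands on C.
A major tenth is 16 semitones; 16 semitones down from Eb4 gives Cb3.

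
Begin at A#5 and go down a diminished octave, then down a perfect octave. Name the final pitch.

A##3

A#5 down a diminished octave → A##4 (11 semitones).
A##4 down a perfect octave → A##3 (12 semitones).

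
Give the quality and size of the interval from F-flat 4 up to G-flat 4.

F to G spans two letter names (F-G) — that makes it a second of some quality.
Counting semitones, Fb4→Gb4 is 2, which is the major second.

M2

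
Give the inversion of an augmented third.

Interval numbers invert to sum to nine: 3 + 6 = 9, so a third inverts to a sixth.
The quality also flips — augmented becomes diminished — giving a diminished sixth.

diminished sixth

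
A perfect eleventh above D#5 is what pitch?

G#6

Counting four letter names plus an octave up from D lands on G.
A perfect eleventh is 17 semitones; 17 semitones up from D#5 gives G#6.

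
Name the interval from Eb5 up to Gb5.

m3

E to G spans three letter names (E-F-G): a third.
At 3 semitones, Eb5→Gb5 falls one short of a major third: minor.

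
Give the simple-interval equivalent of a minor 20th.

Take out 2 octaves (14 from the number): 20 − 14 = 6.
That makes a minor twentieth a compound minor sixth — 2 octaves plus a minor sixth.

minor sixth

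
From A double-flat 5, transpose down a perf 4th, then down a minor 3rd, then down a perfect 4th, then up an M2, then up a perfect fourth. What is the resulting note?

A perfect fourth down from Abb5 is Ebb5.
Down a minor third from Ebb5: Cb5 (3 semitones down).
A perfect fourth down from Cb5 is Gb4.
Gb4 up a major second → Ab4 (2 semitones).
Up a perfect fourth from Ab4: Db5 (5 semitones up).

D flat 5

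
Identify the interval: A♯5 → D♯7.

A to D spans four letter names (A-B-C-D), plus an octave: an eleventh.
A#5 to D#7 is 17 semitones, matching the perfect eleventh exactly, so the quality is perfect.
(Equivalently, a compound perfect fourth: a perfect fourth plus an octave.)

P11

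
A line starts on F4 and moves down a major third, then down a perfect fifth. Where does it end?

A major third down from F4 is Db4.
A perfect fifth down from Db4 is Gb3.

Gb3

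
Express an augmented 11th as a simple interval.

A4

Take out an octave (7 from the number): 11 − 7 = 4.
So an augmented eleventh is an octave plus an augmented fourth. The quality is unchanged.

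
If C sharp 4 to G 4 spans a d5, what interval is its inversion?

Inverted interval numbers add to nine, so a fifth pairs with a fourth (5 + 4 = 9).
Quality inverts too: diminished becomes augmented. That makes the inversion an augmented fourth.

augmented fourth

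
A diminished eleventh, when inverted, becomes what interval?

augmented 5th

First reduce the compound diminished eleventh to its simple form, a diminished fourth.
Interval numbers invert to sum to nine: 4 + 5 = 9, so a fourth inverts to a fifth.
The quality also flips — diminished becomes augmented — giving an augmented fifth.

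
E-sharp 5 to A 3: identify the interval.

Descending from E#5 to A3 is the same interval as ascending A3 to E#5.
A to E spans five letter names (A-B-C-D-E), plus an octave, so the interval is some kind of twelfth.
A perfect twelfth would be 19 semitones; A3 to E#5 is 20, one semitone wider, so the interval is augmented.
(Equivalently, a compound augmented fifth: an augmented fifth plus an octave.)

A12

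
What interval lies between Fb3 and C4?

augmented fifth

F to C spans five letter names (F-G-A-B-C): a fifth.
Fb3 to C4 spans 8 semitones — one semitone wider than the perfect fifth (7) — giving an augmented fifth.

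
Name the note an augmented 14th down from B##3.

Counting seven letter names plus an octave down from B lands on C.
Moving 24 semitones down from B##3 (the size of an augmented fourteenth) reaches C#2.

C#2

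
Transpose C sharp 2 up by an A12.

G double-sharp 3

The twelfth's letter: C up five letter names plus an octave → G.
Moving 20 semitones up from C#2 (the size of an augmented twelfth) reaches G##3.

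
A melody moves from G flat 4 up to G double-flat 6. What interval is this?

G to G is the same letter name, plus 2 octaves, so the interval is some kind of fifteenth.
Gb4 to Gbb6 spans 23 semitones — one semitone narrower than the perfect fifteenth (24) — giving a diminished fifteenth.
(Equivalently, a compound diminished octave: a diminished octave plus an octave.)

diminished 15th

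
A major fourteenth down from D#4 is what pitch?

E2

Seven letters down from D (plus an octave) reaches E.
A major fourteenth spans 23 semitones, so from D#4 the target pitch is E2.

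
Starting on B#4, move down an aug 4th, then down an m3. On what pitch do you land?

B#4 down an augmented fourth → F#4 (6 semitones).
F#4 down a minor third → D#4 (3 semitones).

D#4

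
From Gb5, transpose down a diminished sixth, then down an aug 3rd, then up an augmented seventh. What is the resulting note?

Gb5 down a diminished sixth → B4 (7 semitones).
B4 down an augmented third → Gb4 (5 semitones).
An augmented seventh up from Gb4 is F#5.

F#5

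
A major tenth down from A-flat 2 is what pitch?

Counting three letter names plus an octave down from A lands on F.
A major tenth is 16 semitones; 16 semitones down from Ab2 gives Fb1.

F-flat 1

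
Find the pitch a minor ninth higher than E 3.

F 4

Counting two letter names plus an octave up from E lands on F.
Moving 13 semitones up from E3 (the size of a minor ninth) reaches F4.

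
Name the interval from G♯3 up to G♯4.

G to G is the same letter name, plus an octave, so the interval is some kind of octave.
G#3 to G#4 is 12 semitones, matching the perfect octave exactly, so the quality is perfect.

perfect octave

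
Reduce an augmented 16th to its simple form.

augmented 2nd

Subtracting seven from the interval number removes an octave: 16 − 14 = 2.
So an augmented sixteenth is 2 octaves plus an augmented second. The quality is unchanged.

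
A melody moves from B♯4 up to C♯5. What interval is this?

B to C spans two letter names (B-C), so the interval is some kind of second.
B#4 to C#5 is 1 semitone, a half step short of the major second (2), so this is minor.

m2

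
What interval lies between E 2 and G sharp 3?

E to G spans three letter names (E-F-G), plus an octave, so the interval is some kind of tenth.
Counting semitones, E2→G#3 is 16, which is the major tenth.
(Equivalently, a compound major third: a major third plus an octave.)

major tenth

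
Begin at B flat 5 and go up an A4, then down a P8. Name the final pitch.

E 5

Up an augmented fourth from Bb5: E6 (6 semitones up).
E6 down a perfect octave → E5 (12 semitones).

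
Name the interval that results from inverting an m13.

M3

First reduce the compound minor thirteenth to its simple form, a minor sixth.
Inverted interval numbers add to nine, so a sixth pairs with a third (6 + 3 = 9).
And minor becomes major under inversion, so we get a major third.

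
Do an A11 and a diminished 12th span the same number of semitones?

Yes

Both span 18 semitones: an augmented eleventh and a diminished twelfth are the same chromatic distance.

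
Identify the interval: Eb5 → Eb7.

E to E is the same letter name, plus 2 octaves: a fifteenth.
Counting semitones, Eb5→Eb7 is 24, which is the perfect fifteenth.
(Equivalently, a compound perfect octave: a perfect octave plus an octave.)

perfect fifteenth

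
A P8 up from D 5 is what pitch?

An octave keeps the letter name D, an octave up from D.
A perfect octave is 12 semitones; 12 semitones up from D5 gives D6.

D 6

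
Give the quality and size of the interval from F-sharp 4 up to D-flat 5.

diminished sixth

F to D spans six letter names (F-G-A-B-C-D) — that makes it a sixth of some quality.
F#4 to Db5 spans 7 semitones — two semitones narrower than the major sixth (9) — giving a diminished sixth.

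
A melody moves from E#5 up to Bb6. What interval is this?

doubly diminished 12th

E to B spans five letter names (E-F-G-A-B), plus an octave: a twelfth.
The perfect twelfth is 19 semitones; here we have 17, two semitones narrower: doubly diminished.
(Equivalently, a compound doubly diminished fifth: a doubly diminished fifth plus an octave.)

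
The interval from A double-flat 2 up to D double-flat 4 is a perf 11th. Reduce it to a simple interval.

Subtracting seven from the interval number removes an octave: 11 − 7 = 4.
So a perfect eleventh is an octave plus a perfect fourth. The quality is unchanged.

perfect fourth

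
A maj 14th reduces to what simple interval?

M7

Take out an octave (7 from the number): 14 − 7 = 7.
So a major fourteenth is an octave plus a major seventh. The quality is unchanged.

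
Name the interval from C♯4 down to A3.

Descending from C#4 to A3 is the same interval as ascending A3 to C#4.
A to C spans three letter names (A-B-C), so the interval is some kind of third.
A3 to C#4 is 4 semitones, matching the major third exactly, so the quality is major.

M3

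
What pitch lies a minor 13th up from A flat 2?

F flat 4

Counting six letter names plus an octave up from A lands on F.
A minor thirteenth is 20 semitones; 20 semitones up from Ab2 gives Fb4.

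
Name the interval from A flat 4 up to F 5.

M6

A to F spans six letter names (A-B-C-D-E-F) — that makes it a sixth of some quality.
The major sixth spans 9 semitones, and Ab4 to F5 is exactly 9 semitones — so this is a major sixth.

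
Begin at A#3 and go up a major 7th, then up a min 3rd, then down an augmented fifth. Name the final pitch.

Up a major seventh from A#3: G##4 (11 semitones up).
Up a minor third from G##4: B#4 (3 semitones up).
Down an augmented fifth from B#4: E4 (8 semitones down).

E4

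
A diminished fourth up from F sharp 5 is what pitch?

B flat 5

Four letter names up from F: B.
Moving 4 semitones up from F#5 (the size of a diminished fourth) reaches Bb5.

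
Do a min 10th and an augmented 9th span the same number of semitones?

Yes

A minor tenth spans 15 semitones, and an augmented ninth also spans 15 semitones — they're enharmonic.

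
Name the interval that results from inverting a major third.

minor sixth

Inverted interval numbers add to nine, so a third pairs with a sixth (3 + 6 = 9).
And major becomes minor under inversion, so we get a minor sixth.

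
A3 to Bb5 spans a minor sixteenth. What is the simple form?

Take out 2 octaves (14 from the number): 16 − 14 = 2.
That makes a minor sixteenth a compound minor second — 2 octaves plus a minor second.

minor second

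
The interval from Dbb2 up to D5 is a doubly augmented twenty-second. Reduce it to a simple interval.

Take out 2 octaves (14 from the number): 22 − 14 = 8.
Quality carries through unchanged, so the simple form is a doubly augmented octave.

doubly augmented 8th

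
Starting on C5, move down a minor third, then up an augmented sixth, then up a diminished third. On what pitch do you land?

A minor third down from C5 is A4.
An augmented sixth up from A4 is F##5.
Up a diminished third from F##5: A5 (2 semitones up).

A5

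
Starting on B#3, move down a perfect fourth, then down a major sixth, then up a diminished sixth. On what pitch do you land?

A perfect fourth down from B#3 is F##3.
A major sixth down from F##3 is A#2.
A#2 up a diminished sixth → F3 (7 semitones).

F3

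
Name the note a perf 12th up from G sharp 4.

Counting five letter names plus an octave up from G lands on D.
A perfect twelfth is 19 semitones; 19 semitones up from G#4 gives D#6.

D sharp 6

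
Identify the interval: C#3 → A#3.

major 6th

C to A spans six letter names (C-D-E-F-G-A): a sixth.
Counting semitones, C#3→A#3 is 9, which is the major sixth.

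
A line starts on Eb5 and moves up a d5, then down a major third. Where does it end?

Gbb5

Up a diminished fifth from Eb5: Bbb5 (6 semitones up).
A major third down from Bbb5 is Gbb5.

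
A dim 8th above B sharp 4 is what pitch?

B 5

The letter stays B (same as the start), shifted an octave up.
A diminished octave spans 11 semitones, so from B#4 the target pitch is B5.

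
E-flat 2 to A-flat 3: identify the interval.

E to A spans four letter names (E-F-G-A), plus an octave — that makes it an eleventh of some quality.
Eb2 to Ab3 is 17 semitones, matching the perfect eleventh exactly, so the quality is perfect.
(Equivalently, a compound perfect fourth: a perfect fourth plus an octave.)

perfect 11th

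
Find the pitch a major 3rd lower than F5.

The third takes the letter from F down to D.
A major third is 4 semitones; 4 semitones down from F5 gives Db5.

Db5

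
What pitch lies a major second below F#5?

E5

The second takes the letter from F down to E.
A major second spans 2 semitones, so from F#5 the target pitch is E5.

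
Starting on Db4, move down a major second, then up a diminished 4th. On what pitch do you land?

Db4 down a major second → Cb4 (2 semitones).
Up a diminished fourth from Cb4: Fbb4 (4 semitones up).

Fbb4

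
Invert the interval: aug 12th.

diminished fourth

First reduce the compound augmented twelfth to its simple form, an augmented fifth.
The rule of nine gives the new number: 9 − 5 = 4, so a fifth becomes a fourth.
Quality inverts too: augmented becomes diminished. That makes the inversion a diminished fourth.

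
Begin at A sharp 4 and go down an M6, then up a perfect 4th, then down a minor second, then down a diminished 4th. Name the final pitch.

B double-sharp 3

A#4 down a major sixth → C#4 (9 semitones).
Up a perfect fourth from C#4: F#4 (5 semitones up).
A minor second down from F#4 is E#4.
E#4 down a diminished fourth → B##3 (4 semitones).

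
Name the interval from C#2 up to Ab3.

C to A spans six letter names (C-D-E-F-G-A), plus an octave — that makes it a thirteenth of some quality.
C#2 to Ab3 spans 19 semitones — two semitones narrower than the major thirteenth (21) — giving a diminished thirteenth.
(Equivalently, a compound diminished sixth: a diminished sixth plus an octave.)

diminished 13th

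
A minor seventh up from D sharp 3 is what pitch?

C sharp 4

The seventh takes the letter from D up to C.
A minor seventh is 10 semitones; 10 semitones up from D#3 gives C#4.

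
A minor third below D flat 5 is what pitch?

B flat 4

Counting three letter names down from D lands on B.
A minor third spans 3 semitones, so from Db5 the target pitch is Bb4.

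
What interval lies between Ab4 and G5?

major seventh

A to G spans seven letter names (A-B-C-D-E-F-G): a seventh.
Counting semitones, Ab4→G5 is 11, which is the major seventh.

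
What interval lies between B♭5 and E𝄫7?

B to E spans four letter names (B-C-D-E), plus an octave — that makes it an eleventh of some quality.
A perfect eleventh would be 17 semitones; Bb5 to Ebb7 is 16, one semitone narrower, so the interval is diminished.
(Equivalently, a compound diminished fourth: a diminished fourth plus an octave.)

diminished 11th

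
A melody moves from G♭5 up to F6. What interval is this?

M7

G to F spans seven letter names (G-A-B-C-D-E-F), so the interval is some kind of seventh.
Gb5 to F6 is 11 semitones, matching the major seventh exactly, so the quality is major.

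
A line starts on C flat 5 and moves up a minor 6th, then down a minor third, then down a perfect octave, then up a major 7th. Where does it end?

A minor sixth up from Cb5 is Abb5.
Abb5 down a minor third → Fb5 (3 semitones).
Down a perfect octave from Fb5: Fb4 (12 semitones down).
A major seventh up from Fb4 is Eb5.

E flat 5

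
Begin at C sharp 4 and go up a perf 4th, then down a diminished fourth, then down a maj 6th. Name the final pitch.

E sharp 3

A perfect fourth up from C#4 is F#4.
Down a diminished fourth from F#4: C##4 (4 semitones down).
Down a major sixth from C##4: E#3 (9 semitones down).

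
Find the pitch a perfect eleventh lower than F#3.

C#2

The eleventh's letter: F down four letter names plus an octave → C.
A perfect eleventh is 17 semitones; 17 semitones down from F#3 gives C#2.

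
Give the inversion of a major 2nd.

minor 7th

Interval numbers invert to sum to nine: 2 + 7 = 9, so a second inverts to a seventh.
Quality inverts too: major becomes minor. That makes the inversion a minor seventh.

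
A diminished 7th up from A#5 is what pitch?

G6

Seven letter names up from A: G.
Moving 9 semitones up from A#5 (the size of a diminished seventh) reaches G6.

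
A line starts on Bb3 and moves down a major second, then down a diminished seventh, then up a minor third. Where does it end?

D3

Bb3 down a major second → Ab3 (2 semitones).
A diminished seventh down from Ab3 is B2.
Up a minor third from B2: D3 (3 semitones up).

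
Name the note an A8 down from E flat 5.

E double-flat 4

For an octave the letter name doesn't change: still E, an octave down.
Moving 13 semitones down from Eb5 (the size of an augmented octave) reaches Ebb4.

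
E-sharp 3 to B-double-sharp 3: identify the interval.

E to B spans five letter names (E-F-G-A-B) — that makes it a fifth of some quality.
The perfect fifth is 7 semitones; here we have 8, one semitone wider: augmented.

augmented 5th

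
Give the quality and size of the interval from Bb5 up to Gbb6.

B to G spans six letter names (B-C-D-E-F-G) — that makes it a sixth of some quality.
The major sixth is 9 semitones; here we have 7, two semitones narrower: diminished.

diminished sixth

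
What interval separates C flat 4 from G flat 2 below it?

Descending from Cb4 to Gb2 is the same interval as ascending Gb2 to Cb4.
G to C spans four letter names (G-A-B-C), plus an octave: an eleventh.
Gb2 to Cb4 is 17 semitones, matching the perfect eleventh exactly, so the quality is perfect.
(Equivalently, a compound perfect fourth: a perfect fourth plus an octave.)

perfect 11th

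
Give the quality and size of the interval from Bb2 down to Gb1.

Descending from Bb2 to Gb1 is the same interval as ascending Gb1 to Bb2.
G to B spans three letter names (G-A-B), plus an octave — that makes it a tenth of some quality.
Gb1 to Bb2 is 16 semitones, matching the major tenth exactly, so the quality is major.
(Equivalently, a compound major third: a major third plus an octave.)

M10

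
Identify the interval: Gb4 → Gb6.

G to G is the same letter name, plus 2 octaves, so the interval is some kind of fifteenth.
Counting semitones, Gb4→Gb6 is 24, which is the perfect fifteenth.
(Equivalently, a compound perfect octave: a perfect octave plus an octave.)

perfect fifteenth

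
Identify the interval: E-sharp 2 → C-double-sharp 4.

major 13th

E to C spans six letter names (E-F-G-A-B-C), plus an octave, so the interval is some kind of thirteenth.
E#2 to C##4 is 21 semitones, matching the major thirteenth exactly, so the quality is major.
(Equivalently, a compound major sixth: a major sixth plus an octave.)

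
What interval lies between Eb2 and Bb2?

E to B spans five letter names (E-F-G-A-B), so the interval is some kind of fifth.
The perfect fifth spans 7 semitones, and Eb2 to Bb2 is exactly 7 semitones — so this is a perfect fifth.

P5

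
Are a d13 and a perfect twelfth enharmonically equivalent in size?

Yes

Both span 19 semitones: a diminished thirteenth and a perfect twelfth are the same chromatic distance.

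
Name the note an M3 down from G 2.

E-flat 2

Counting three letter names down from G lands on E.
Moving 4 semitones down from G2 (the size of a major third) reaches Eb2.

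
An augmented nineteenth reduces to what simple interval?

Each octave removed subtracts seven from the number: 19 − 14 = 5.
So an augmented nineteenth is 2 octaves plus an augmented fifth. The quality is unchanged.

augmented fifth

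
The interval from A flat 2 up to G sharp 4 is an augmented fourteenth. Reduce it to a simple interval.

augmented 7th

Take out an octave (7 from the number): 14 − 7 = 7.
So an augmented fourteenth is an octave plus an augmented seventh. The quality is unchanged.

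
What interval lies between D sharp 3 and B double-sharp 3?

augmented sixth

D to B spans six letter names (D-E-F-G-A-B), so the interval is some kind of sixth.
D#3 to B##3 spans 10 semitones — one semitone wider than the major sixth (9) — giving an augmented sixth.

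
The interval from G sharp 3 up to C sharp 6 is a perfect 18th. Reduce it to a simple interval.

Each octave removed subtracts seven from the number: 18 − 14 = 4.
So a perfect eighteenth is 2 octaves plus a perfect fourth. The quality is unchanged.

P4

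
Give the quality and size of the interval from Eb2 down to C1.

Descending from Eb2 to C1 is the same interval as ascending C1 to Eb2.
C to E spans three letter names (C-D-E), plus an octave: a tenth.
At 15 semitones, C1→Eb2 falls one short of a major tenth: minor.
(Equivalently, a compound minor third: a minor third plus an octave.)

m10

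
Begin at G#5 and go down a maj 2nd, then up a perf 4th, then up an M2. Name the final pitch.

C#6

G#5 down a major second → F#5 (2 semitones).
Up a perfect fourth from F#5: B5 (5 semitones up).
A major second up from B5 is C#6.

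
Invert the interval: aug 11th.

First reduce the compound augmented eleventh to its simple form, an augmented fourth.
The rule of nine gives the new number: 9 − 4 = 5, so a fourth becomes a fifth.
And augmented becomes diminished under inversion, so we get a diminished fifth.

diminished fifth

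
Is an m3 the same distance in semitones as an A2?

Both span 3 semitones: a minor third and an augmented second are the same chromatic distance.

Yes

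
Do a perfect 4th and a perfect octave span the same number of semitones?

No

5 semitones (perfect fourth) vs 12 semitones (perfect octave): not equal.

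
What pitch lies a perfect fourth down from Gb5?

Db5

The fourth takes the letter from G down to D.
A perfect fourth is 5 semitones; 5 semitones down from Gb5 gives Db5.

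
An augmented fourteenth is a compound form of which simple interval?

Take out an octave (7 from the number): 14 − 7 = 7.
That makes an augmented fourteenth a compound augmented seventh — an octave plus an augmented seventh.

A7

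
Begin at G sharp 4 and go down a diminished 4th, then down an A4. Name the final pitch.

A sharp 3

G#4 down a diminished fourth → D##4 (4 semitones).
An augmented fourth down from D##4 is A#3.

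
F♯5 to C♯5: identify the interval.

P4

Descending from F#5 to C#5 is the same interval as ascending C#5 to F#5.
C to F spans four letter names (C-D-E-F) — that makes it a fourth of some quality.
Counting semitones, C#5→F#5 is 5, which is the perfect fourth.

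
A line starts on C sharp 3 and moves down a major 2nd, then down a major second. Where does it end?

C#3 down a major second → B2 (2 semitones).
B2 down a major second → A2 (2 semitones).

A 2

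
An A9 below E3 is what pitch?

Db2

Counting two letter names plus an octave down from E lands on D.
An augmented ninth is 15 semitones; 15 semitones down from E3 gives Db2.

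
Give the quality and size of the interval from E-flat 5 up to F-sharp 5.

A2

E to F spans two letter names (E-F), so the interval is some kind of second.
Eb5 to F#5 spans 3 semitones — one semitone wider than the major second (2) — giving an augmented second.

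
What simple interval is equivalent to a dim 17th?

Each octave removed subtracts seven from the number: 17 − 14 = 3.
That makes a diminished seventeenth a compound diminished third — 2 octaves plus a diminished third.

d3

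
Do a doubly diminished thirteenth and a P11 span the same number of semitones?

No

A doubly diminished thirteenth spans 18 semitones; a perfect eleventh spans 17 semitones. They differ by 1.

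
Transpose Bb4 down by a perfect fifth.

Eb4

Counting five letter names down from B lands on E.
A perfect fifth is 7 semitones; 7 semitones down from Bb4 gives Eb4.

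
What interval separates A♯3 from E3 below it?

Descending from A#3 to E3 is the same interval as ascending E3 to A#3.
E to A spans four letter names (E-F-G-A): a fourth.
E3 to A#3 spans 6 semitones — one semitone wider than the perfect fourth (5) — giving an augmented fourth.

augmented fourth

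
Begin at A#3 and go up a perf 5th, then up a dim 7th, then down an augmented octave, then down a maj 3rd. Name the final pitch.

A perfect fifth up from A#3 is E#4.
A diminished seventh up from E#4 is D5.
An augmented octave down from D5 is Db4.
Db4 down a major third → Bbb3 (4 semitones).

Bbb3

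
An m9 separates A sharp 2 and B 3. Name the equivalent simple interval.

Subtracting seven from the interval number removes an octave: 9 − 7 = 2.
That makes a minor ninth a compound minor second — an octave plus a minor second.

minor second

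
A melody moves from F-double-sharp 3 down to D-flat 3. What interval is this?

Descending from F##3 to Db3 is the same interval as ascending Db3 to F##3.
D to F spans three letter names (D-E-F): a third.
The major third is 4 semitones; here we have 6, two semitones wider: doubly augmented.

AA3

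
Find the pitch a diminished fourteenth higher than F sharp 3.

E flat 5

The fourteenth's letter: F up seven letter names plus an octave → E.
Moving 21 semitones up from F#3 (the size of a diminished fourteenth) reaches Eb5.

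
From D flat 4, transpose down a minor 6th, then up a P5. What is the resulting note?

Db4 down a minor sixth → F3 (8 semitones).
F3 up a perfect fifth → C4 (7 semitones).

C 4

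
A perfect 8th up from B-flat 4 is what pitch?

B-flat 5

An octave keeps the letter name B, an octave up from B.
Moving 12 semitones up from Bb4 (the size of a perfect octave) reaches Bb5.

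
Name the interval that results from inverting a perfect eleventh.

perfect 5th

First reduce the compound perfect eleventh to its simple form, a perfect fourth.
The rule of nine gives the new number: 9 − 4 = 5, so a fourth becomes a fifth.
Quality inverts too: perfect stays perfect. That makes the inversion a perfect fifth.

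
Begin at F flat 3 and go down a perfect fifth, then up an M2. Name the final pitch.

C flat 3

Fb3 down a perfect fifth → Bbb2 (7 semitones).
Bbb2 up a major second → Cb3 (2 semitones).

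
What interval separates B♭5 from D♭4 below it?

major thirteenth

Descending from Bb5 to Db4 is the same interval as ascending Db4 to Bb5.
D to B spans six letter names (D-E-F-G-A-B), plus an octave: a thirteenth.
Counting semitones, Db4→Bb5 is 21, which is the major thirteenth.
(Equivalently, a compound major sixth: a major sixth plus an octave.)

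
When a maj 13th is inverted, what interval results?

m3

First reduce the compound major thirteenth to its simple form, a major sixth.
Interval numbers invert to sum to nine: 6 + 3 = 9, so a sixth inverts to a third.
And major becomes minor under inversion, so we get a minor third.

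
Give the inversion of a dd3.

Inverted interval numbers add to nine, so a third pairs with a sixth (3 + 6 = 9).
And doubly diminished becomes doubly augmented under inversion, so we get a doubly augmented sixth.

doubly augmented sixth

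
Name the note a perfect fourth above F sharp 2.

The fourth takes the letter from F up to B.
A perfect fourth spans 5 semitones, so from F#2 the target pitch is B2.

B 2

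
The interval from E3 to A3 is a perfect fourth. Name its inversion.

Interval numbers invert to sum to nine: 4 + 5 = 9, so a fourth inverts to a fifth.
Quality inverts too: perfect stays perfect. That makes the inversion a perfect fifth.

perfect fifth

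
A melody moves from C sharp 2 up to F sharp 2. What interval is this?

C to F spans four letter names (C-D-E-F), so the interval is some kind of fourth.
C#2 to F#2 is 5 semitones, matching the perfect fourth exactly, so the quality is perfect.

perfect 4th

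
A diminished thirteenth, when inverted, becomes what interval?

First reduce the compound diminished thirteenth to its simple form, a diminished sixth.
Inverted interval numbers add to nine, so a sixth pairs with a third (6 + 3 = 9).
The quality also flips — diminished becomes augmented — giving an augmented third.

A3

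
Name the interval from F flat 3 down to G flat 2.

Descending from Fb3 to Gb2 is the same interval as ascending Gb2 to Fb3.
G to F spans seven letter names (G-A-B-C-D-E-F), so the interval is some kind of seventh.
A major seventh would be 11 semitones, but Gb2 to Fb3 is 10 — one semitone narrower, making it a minor seventh.

minor 7th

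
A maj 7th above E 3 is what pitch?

Seven letter names up from E: D.
Moving 11 semitones up from E3 (the size of a major seventh) reaches D#4.

D sharp 4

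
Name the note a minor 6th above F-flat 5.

Six letter names up from F: D.
Moving 8 semitones up from Fb5 (the size of a minor sixth) reaches Dbb6.

D-double-flat 6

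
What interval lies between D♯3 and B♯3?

major sixth

D to B spans six letter names (D-E-F-G-A-B) — that makes it a sixth of some quality.
Counting semitones, D#3→B#3 is 9, which is the major sixth.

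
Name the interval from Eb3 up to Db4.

E to D spans seven letter names (E-F-G-A-B-C-D), so the interval is some kind of seventh.
Eb3 to Db4 is 10 semitones, a half step short of the major seventh (11), so this is minor.

minor 7th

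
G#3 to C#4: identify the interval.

P4

G to C spans four letter names (G-A-B-C): a fourth.
The perfect fourth spans 5 semitones, and G#3 to C#4 is exactly 5 semitones — so this is a perfect fourth.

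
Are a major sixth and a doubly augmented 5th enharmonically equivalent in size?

Yes

Both span 9 semitones: a major sixth and a doubly augmented fifth are the same chromatic distance.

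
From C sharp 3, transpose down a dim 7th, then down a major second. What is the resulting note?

Down a diminished seventh from C#3: D##2 (9 semitones down).
D##2 down a major second → C##2 (2 semitones).

C double-sharp 2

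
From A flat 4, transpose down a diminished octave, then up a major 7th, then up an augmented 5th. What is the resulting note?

D double-sharp 5

A diminished octave down from Ab4 is A3.
A major seventh up from A3 is G#4.
Up an augmented fifth from G#4: D##5 (8 semitones up).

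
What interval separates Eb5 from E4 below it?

Descending from Eb5 to E4 is the same interval as ascending E4 to Eb5.
E to E is the same letter name, plus an octave — that makes it an octave of some quality.
A perfect octave would be 12 semitones; E4 to Eb5 is 11, one semitone narrower, so the interval is diminished.

d8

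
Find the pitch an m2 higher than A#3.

Counting two letter names up from A lands on B.
A minor second spans 1 semitone, so from A#3 the target pitch is B3.

B3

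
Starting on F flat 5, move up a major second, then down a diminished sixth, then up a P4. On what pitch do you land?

Up a major second from Fb5: Gb5 (2 semitones up).
Gb5 down a diminished sixth → B4 (7 semitones).
B4 up a perfect fourth → E5 (5 semitones).

E 5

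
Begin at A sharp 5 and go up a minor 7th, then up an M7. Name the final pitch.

Up a minor seventh from A#5: G#6 (10 semitones up).
A major seventh up from G#6 is F##7.

F double-sharp 7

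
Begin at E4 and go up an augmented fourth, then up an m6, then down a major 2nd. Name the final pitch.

E5

E4 up an augmented fourth → A#4 (6 semitones).
Up a minor sixth from A#4: F#5 (8 semitones up).
Down a major second from F#5: E5 (2 semitones down).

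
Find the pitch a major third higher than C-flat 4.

Three letter names up from C: E.
Moving 4 semitones up from Cb4 (the size of a major third) reaches Eb4.

E-flat 4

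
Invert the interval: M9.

m7

First reduce the compound major ninth to its simple form, a major second.
Inverted interval numbers add to nine, so a second pairs with a seventh (2 + 7 = 9).
And major becomes minor under inversion, so we get a minor seventh.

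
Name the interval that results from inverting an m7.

Interval numbers invert to sum to nine: 7 + 2 = 9, so a seventh inverts to a second.
Quality inverts too: minor becomes major. That makes the inversion a major second.

M2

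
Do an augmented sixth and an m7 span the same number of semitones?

An augmented sixth spans 10 semitones, and a minor seventh also spans 10 semitones — they're enharmonic.

Yes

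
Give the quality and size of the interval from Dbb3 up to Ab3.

D to A spans five letter names (D-E-F-G-A): a fifth.
The perfect fifth is 7 semitones; here we have 8, one semitone wider: augmented.

augmented 5th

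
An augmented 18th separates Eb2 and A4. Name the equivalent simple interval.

A4

Subtracting seven from the interval number removes an octave: 18 − 14 = 4.
Quality carries through unchanged, so the simple form is an augmented fourth.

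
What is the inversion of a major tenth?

minor sixth

First reduce the compound major tenth to its simple form, a major third.
Inverted interval numbers add to nine, so a third pairs with a sixth (3 + 6 = 9).
And major becomes minor under inversion, so we get a minor sixth.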